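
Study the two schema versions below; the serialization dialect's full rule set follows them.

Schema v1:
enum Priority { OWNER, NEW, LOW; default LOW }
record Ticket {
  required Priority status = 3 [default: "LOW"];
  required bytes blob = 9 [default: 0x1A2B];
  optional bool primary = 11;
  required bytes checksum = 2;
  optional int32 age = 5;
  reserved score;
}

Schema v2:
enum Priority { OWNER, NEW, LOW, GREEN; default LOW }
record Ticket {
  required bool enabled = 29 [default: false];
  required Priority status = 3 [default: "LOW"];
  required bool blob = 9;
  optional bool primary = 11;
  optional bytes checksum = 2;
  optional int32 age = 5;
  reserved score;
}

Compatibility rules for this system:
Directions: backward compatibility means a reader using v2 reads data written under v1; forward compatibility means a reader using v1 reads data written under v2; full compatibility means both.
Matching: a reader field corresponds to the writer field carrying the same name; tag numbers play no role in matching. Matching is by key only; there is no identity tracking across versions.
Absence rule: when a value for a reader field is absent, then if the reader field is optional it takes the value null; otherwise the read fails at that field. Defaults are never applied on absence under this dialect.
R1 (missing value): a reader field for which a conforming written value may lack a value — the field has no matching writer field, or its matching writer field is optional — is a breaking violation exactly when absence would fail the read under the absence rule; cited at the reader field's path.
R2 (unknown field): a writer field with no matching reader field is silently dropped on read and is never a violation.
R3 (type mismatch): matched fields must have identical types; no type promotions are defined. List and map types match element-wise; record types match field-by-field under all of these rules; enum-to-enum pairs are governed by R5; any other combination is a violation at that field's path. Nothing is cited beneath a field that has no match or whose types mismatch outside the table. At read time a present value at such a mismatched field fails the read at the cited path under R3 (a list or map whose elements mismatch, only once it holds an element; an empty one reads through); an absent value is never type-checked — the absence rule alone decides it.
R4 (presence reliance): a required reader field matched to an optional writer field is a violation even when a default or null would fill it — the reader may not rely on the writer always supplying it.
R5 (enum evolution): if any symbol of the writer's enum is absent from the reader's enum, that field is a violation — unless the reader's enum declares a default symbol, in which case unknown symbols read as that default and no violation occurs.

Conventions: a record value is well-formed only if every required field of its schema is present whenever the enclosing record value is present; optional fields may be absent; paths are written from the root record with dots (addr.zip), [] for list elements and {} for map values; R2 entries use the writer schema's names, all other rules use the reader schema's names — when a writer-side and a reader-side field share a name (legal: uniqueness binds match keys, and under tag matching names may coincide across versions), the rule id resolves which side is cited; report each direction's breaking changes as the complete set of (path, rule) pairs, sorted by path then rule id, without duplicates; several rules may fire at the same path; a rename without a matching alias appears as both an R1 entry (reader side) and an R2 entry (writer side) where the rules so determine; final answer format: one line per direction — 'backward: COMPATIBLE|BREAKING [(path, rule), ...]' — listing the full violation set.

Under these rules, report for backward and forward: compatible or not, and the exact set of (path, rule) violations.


backward: BREAKING [(blob, R3), (enabled, R1)]; forward: BREAKING [(blob, R3), (checksum, R1), (checksum, R4)]

the writer's type comes first in each Ticket pair
backward for Ticket (reader v2, writer v1):
  enabled: no writer match
  status <- status (Priority -> Priority, writer required)
  blob <- blob (bytes -> bool, writer required)
  primary <- primary (bool -> bool, writer optional)
  checksum <- checksum (bytes -> bytes, writer required)
  age <- age (int32 -> int32, writer optional)
  breaking: (blob, R3)
  breaking: (enabled, R1)
  => 2 violation(s): backward is BREAKING for Ticket
forward for Ticket (reader v1, writer v2):
  status <- status (Priority -> Priority, writer required)
  blob <- blob (bool -> bytes, writer required)
  primary <- primary (bool -> bool, writer optional)
  checksum <- checksum (bytes -> bytes, writer optional)
  age <- age (int32 -> int32, writer optional)
  enabled (writer side), unknown to reader
  breaking: (blob, R3)
  breaking: (checksum, R1)
  breaking: (checksum, R4)
  => 3 violation(s): forward is BREAKING for Ticket


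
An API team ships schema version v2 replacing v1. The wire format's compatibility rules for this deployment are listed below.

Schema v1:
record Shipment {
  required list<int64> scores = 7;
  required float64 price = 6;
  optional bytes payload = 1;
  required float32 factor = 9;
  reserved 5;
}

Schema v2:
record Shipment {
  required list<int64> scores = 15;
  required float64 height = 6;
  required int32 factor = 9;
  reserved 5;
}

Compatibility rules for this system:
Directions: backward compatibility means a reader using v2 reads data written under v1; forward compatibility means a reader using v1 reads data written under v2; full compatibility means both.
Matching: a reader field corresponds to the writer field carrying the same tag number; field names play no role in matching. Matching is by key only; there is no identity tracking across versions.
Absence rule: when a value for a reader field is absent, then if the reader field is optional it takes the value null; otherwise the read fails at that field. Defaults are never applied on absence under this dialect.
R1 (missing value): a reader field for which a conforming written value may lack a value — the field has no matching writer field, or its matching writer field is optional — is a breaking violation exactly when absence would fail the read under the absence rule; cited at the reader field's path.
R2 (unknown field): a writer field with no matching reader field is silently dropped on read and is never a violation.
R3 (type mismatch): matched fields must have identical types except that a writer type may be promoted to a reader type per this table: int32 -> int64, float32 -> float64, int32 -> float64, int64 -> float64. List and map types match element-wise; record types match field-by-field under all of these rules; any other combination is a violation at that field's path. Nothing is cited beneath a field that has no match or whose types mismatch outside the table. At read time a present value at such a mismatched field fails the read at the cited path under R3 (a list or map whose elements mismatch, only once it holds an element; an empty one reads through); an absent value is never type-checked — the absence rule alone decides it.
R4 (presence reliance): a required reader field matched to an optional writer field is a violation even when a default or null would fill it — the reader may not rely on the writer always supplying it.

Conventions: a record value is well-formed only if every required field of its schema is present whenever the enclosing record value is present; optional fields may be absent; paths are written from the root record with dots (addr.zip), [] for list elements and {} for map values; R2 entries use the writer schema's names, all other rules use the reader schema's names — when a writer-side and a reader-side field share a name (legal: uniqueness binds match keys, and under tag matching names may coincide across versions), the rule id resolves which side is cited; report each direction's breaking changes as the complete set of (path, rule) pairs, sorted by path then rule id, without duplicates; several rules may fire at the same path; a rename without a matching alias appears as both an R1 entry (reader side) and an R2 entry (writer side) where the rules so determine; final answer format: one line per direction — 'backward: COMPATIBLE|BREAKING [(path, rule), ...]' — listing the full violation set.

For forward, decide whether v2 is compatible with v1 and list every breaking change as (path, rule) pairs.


the writer's type comes first in each Shipment pair
forward pass over Shipment, reader schema v1, writer schema v2:
  no writer field matches reader scores
  float64 -> float64, writer required: price aligns to height
  no writer field matches reader payload
  int32 -> float32, writer required: factor aligns to factor
  scores (writer side), unknown to reader
  R3 fires at factor
  R1 fires at scores
  => forward: BREAKING (2)
remaining Shipment differences; none change what is asked:
  removed field payload from record Shipment -> fires no rule on Shipment, leaving the asked answer as it is
  renamed field price to height in record Shipment -> fires no rule on Shipment, leaving the asked answer as it is

forward: BREAKING [(factor, R3), (scores, R1)]


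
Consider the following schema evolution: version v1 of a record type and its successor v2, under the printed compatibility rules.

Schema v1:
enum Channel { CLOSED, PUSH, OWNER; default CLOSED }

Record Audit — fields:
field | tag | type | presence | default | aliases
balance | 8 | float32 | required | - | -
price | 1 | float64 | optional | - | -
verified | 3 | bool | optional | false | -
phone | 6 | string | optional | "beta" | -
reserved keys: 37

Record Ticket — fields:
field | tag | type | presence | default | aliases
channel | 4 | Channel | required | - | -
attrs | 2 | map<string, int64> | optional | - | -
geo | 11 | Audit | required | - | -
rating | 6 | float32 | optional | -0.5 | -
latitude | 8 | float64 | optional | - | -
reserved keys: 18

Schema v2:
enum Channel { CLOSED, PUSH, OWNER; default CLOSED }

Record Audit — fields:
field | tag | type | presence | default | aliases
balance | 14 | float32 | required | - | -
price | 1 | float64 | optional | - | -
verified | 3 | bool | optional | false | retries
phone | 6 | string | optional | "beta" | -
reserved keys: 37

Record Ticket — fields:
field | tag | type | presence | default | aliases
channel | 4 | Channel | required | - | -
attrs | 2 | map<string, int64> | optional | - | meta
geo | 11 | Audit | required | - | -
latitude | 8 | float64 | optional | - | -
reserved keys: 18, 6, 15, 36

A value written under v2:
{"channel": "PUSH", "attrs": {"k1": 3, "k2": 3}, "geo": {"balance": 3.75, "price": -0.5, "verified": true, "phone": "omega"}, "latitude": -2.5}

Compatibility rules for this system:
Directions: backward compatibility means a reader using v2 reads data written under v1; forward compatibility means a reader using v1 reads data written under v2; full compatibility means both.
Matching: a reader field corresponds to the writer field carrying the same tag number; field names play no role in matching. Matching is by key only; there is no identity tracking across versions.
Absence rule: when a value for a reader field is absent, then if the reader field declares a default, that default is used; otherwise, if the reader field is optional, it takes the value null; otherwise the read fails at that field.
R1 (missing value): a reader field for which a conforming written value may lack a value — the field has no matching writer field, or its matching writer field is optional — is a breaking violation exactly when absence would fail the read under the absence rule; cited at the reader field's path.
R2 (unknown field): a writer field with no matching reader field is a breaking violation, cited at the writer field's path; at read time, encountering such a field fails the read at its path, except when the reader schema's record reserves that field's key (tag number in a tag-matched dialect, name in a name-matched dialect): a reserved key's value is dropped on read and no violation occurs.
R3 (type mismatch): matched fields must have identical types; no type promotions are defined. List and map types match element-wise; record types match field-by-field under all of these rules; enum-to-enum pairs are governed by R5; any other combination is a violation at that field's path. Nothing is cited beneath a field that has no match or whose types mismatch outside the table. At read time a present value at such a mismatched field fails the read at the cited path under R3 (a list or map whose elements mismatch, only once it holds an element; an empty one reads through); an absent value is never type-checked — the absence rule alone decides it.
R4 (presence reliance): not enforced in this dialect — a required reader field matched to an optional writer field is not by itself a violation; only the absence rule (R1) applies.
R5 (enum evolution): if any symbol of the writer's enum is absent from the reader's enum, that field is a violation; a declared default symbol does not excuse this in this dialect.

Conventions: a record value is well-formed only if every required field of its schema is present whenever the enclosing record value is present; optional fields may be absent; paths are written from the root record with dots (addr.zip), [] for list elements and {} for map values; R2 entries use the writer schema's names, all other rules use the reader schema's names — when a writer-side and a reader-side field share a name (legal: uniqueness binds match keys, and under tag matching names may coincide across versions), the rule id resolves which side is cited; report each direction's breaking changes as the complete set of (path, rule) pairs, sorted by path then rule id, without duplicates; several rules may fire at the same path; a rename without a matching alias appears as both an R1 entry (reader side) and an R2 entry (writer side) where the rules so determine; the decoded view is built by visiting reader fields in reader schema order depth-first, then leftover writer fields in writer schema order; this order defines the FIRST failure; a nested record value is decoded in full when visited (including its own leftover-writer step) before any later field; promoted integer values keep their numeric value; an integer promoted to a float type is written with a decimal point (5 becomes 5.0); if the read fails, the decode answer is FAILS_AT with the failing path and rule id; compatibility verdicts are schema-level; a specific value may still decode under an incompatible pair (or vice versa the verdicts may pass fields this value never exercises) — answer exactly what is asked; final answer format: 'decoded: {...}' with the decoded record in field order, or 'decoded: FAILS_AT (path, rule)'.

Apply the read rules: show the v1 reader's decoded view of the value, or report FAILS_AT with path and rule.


arrows below run writer -> reader for Ticket
decode walk for Ticket under reader schema v1:
  channel := "PUSH"
  attrs := {"k1": 3, "k2": 3}
  read fails at geo.balance under R1 (no fill)
  => FAILS_AT (geo.balance, R1)
ruling out the remaining Ticket differences:
  removed field rating from record Ticket (its key 6 joins the reserved list) -> no rule fires on it and the decoded Ticket view is identical with or without it

decoded: FAILS_AT (geo.balance, R1)


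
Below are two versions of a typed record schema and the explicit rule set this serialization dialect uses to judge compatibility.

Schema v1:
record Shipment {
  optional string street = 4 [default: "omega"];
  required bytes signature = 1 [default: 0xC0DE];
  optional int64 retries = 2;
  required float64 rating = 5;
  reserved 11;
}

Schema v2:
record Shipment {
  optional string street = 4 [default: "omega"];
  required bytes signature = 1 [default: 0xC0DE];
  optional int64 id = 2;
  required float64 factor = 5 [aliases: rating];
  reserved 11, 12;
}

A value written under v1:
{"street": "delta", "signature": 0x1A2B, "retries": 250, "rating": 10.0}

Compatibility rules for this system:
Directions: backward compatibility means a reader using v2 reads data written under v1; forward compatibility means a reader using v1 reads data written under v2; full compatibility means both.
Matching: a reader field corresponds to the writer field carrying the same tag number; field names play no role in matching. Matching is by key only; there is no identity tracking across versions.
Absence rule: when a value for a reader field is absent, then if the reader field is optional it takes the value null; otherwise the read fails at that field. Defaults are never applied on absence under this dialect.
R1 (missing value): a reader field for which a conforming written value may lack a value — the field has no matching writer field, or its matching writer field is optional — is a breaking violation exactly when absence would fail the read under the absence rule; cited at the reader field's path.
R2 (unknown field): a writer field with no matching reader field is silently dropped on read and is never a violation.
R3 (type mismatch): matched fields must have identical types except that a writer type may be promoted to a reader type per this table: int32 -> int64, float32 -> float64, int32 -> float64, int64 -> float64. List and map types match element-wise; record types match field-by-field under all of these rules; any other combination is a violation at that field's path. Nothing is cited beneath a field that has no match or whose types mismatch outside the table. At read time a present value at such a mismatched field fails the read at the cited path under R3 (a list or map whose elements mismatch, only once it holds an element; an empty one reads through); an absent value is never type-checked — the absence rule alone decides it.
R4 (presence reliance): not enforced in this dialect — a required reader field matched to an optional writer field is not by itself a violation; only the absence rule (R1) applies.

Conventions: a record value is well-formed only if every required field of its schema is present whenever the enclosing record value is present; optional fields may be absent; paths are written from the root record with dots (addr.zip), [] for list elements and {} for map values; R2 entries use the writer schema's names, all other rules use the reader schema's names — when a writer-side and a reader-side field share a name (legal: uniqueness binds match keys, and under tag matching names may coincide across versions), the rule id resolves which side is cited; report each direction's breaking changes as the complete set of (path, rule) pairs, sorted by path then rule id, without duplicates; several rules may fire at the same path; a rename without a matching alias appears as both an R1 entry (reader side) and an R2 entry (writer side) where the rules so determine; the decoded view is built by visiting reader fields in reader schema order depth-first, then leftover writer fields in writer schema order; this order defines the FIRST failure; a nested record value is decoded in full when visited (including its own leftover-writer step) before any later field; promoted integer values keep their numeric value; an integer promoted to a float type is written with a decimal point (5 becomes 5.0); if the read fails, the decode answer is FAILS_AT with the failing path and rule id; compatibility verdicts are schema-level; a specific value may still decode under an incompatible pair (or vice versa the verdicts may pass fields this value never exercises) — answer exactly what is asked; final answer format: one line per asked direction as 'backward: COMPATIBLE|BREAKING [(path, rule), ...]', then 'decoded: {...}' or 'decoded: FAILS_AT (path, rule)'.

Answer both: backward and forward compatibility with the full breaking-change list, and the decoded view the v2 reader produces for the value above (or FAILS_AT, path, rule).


backward: COMPATIBLE []; forward: COMPATIBLE []; decoded: {"street": "delta", "signature": 0x1A2B, "id": 250, "factor": 10.0}

arrows below run writer -> reader for Shipment
backward analysis of Shipment with v2 as reader and v1 as writer:
  street: string -> string, writer optional; from street
  signature: bytes -> bytes, writer required; from signature
  id: int64 -> int64, writer optional; from retries
  factor: float64 -> float64, writer required; from rating
  => backward: COMPATIBLE
forward analysis of Shipment with v1 as reader and v2 as writer:
  street: string -> string, writer optional; from street
  signature: bytes -> bytes, writer required; from signature
  retries: int64 -> int64, writer optional; from id
  rating: float64 -> float64, writer required; from factor
  => forward: COMPATIBLE
decode walk for Shipment under reader schema v2:
  street := "delta"
  signature := 0x1A2B
  id := 250 (from writer retries)
  factor := 10.0 (from writer rating)
  => decoded: {"street": "delta", "signature": 0x1A2B, "id": 250, "factor": 10.0}


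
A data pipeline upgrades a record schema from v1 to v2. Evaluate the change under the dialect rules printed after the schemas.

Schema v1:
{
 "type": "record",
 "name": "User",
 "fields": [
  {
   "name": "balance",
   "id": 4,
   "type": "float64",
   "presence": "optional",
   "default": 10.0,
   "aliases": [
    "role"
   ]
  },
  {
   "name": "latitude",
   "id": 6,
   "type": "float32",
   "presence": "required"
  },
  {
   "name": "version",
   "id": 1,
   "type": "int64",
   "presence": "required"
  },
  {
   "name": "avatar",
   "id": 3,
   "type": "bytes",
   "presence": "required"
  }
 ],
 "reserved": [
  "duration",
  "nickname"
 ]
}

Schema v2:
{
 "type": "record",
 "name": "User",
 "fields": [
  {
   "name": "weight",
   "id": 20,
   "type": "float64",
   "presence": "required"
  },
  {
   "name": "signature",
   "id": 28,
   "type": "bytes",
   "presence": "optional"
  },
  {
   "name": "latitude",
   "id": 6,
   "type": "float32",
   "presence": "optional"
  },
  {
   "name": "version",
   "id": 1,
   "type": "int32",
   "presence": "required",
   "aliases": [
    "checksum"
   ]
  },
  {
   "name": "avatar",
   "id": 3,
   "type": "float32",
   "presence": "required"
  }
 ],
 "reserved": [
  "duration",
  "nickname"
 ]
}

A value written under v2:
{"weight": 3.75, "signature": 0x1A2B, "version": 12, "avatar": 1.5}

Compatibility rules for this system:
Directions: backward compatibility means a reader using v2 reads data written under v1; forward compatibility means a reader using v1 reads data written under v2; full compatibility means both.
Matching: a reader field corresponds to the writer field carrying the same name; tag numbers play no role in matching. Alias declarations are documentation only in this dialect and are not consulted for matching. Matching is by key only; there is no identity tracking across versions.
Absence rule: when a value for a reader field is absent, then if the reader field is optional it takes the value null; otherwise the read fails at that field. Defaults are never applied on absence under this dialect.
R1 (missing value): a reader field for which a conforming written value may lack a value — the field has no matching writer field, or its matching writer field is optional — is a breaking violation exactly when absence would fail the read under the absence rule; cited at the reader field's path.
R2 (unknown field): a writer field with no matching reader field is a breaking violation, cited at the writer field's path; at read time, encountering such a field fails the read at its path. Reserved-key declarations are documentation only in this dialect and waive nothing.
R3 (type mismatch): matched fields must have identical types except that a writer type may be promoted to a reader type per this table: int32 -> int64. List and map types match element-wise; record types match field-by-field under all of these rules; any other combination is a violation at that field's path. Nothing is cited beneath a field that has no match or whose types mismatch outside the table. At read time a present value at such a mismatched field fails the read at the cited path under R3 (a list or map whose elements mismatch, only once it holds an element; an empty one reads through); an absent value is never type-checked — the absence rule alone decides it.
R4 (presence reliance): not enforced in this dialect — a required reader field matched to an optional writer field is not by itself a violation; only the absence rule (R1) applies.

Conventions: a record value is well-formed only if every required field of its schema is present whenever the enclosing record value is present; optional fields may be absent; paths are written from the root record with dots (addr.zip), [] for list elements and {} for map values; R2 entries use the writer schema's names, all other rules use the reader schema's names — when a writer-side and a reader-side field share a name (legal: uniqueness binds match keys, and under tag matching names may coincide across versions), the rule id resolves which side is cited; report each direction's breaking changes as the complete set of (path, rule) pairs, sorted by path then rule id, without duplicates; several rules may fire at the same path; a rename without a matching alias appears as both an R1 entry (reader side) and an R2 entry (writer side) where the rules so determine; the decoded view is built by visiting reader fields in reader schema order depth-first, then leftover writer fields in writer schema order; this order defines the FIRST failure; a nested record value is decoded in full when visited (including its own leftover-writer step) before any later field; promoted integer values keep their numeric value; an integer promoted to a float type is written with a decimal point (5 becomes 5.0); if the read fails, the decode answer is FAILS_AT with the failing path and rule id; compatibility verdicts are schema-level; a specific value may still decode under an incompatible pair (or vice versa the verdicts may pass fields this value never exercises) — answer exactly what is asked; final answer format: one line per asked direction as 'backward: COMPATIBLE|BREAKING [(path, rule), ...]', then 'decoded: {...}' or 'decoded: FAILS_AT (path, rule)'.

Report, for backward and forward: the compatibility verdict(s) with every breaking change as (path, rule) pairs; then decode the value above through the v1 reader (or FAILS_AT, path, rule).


backward: BREAKING [(avatar, R3), (balance, R2), (version, R3), (weight, R1)]; forward: BREAKING [(avatar, R3), (latitude, R1), (signature, R2), (weight, R2)]; decoded: FAILS_AT (latitude, R1)

in User below, arrows point writer -> reader
backward on User — v2 reading data written by v1:
  weight: no writer-side match
  signature: no writer-side match
  writer required, float32 -> float32: reader latitude maps from writer latitude
  writer required, int64 -> int32: reader version maps from writer version
  writer required, bytes -> float32: reader avatar maps from writer avatar
  writer field balance has no reader counterpart
  rule R3 violated at avatar
  rule R2 violated at balance
  rule R3 violated at version
  rule R1 violated at weight
  => backward: BREAKING (4)
forward on User — v1 reading data written by v2:
  balance: no writer-side match
  writer optional, float32 -> float32: reader latitude maps from writer latitude
  writer required, int32 -> int64: reader version maps from writer version
  writer required, float32 -> bytes: reader avatar maps from writer avatar
  writer field weight has no reader counterpart
  writer field signature has no reader counterpart
  rule R3 violated at avatar
  rule R1 violated at latitude
  rule R2 violated at signature
  rule R2 violated at weight
  => forward: BREAKING (4)
decoding the User value with the v1 reader:
  balance := null (absent, optional -> null)
  read fails at latitude under R1 (no fill)
  => FAILS_AT (latitude, R1)


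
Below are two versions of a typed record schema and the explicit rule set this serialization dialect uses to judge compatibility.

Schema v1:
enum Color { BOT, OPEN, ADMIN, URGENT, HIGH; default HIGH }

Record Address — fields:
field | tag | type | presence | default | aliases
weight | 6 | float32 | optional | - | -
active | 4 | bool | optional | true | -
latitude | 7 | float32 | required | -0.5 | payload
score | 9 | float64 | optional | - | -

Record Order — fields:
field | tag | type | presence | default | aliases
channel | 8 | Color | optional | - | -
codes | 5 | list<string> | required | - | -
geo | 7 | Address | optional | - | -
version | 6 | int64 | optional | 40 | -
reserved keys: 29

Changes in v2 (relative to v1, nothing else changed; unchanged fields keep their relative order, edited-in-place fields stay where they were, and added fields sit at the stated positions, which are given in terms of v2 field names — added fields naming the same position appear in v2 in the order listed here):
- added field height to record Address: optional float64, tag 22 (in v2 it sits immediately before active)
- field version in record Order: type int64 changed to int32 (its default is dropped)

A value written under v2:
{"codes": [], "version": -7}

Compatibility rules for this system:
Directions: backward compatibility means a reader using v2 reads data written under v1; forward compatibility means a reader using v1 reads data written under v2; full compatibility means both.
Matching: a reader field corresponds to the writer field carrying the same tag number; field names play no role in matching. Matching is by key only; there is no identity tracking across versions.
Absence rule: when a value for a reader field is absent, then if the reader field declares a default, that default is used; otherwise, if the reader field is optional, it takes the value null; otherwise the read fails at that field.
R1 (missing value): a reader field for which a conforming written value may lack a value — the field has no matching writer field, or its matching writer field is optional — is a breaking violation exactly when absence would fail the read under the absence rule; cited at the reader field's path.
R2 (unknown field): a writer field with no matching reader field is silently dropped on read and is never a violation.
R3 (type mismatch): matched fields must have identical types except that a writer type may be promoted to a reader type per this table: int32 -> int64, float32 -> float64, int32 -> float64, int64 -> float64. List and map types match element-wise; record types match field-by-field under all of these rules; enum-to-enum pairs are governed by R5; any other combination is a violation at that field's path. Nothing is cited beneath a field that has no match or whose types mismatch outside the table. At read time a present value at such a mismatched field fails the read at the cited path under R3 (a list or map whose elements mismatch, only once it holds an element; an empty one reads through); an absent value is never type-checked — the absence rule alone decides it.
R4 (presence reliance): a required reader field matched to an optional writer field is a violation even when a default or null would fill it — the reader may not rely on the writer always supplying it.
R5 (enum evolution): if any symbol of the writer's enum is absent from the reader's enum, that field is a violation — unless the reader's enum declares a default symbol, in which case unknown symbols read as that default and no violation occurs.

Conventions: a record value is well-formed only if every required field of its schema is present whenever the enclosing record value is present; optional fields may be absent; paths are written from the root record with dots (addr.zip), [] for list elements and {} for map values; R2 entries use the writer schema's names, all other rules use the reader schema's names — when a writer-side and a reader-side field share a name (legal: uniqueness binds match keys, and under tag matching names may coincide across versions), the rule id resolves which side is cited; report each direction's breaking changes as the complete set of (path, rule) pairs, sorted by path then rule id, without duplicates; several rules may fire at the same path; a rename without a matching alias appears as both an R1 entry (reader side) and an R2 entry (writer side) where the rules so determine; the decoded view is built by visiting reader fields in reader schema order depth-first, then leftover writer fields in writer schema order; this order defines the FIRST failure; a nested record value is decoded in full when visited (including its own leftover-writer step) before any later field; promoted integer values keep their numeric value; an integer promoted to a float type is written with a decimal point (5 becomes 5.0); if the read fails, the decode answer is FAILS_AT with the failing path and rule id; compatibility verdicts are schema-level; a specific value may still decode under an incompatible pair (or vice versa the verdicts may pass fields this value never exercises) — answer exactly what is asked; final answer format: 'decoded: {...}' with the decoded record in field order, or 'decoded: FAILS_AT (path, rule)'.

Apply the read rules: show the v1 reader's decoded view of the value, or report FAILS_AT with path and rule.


arrows below run writer -> reader for Order
decoding the Order value with the v1 reader:
  channel := null (not supplied -> null)
  codes := []
  geo := null (not supplied -> null)
  version := -7 (int32 -> int64)
  => decoded: {"channel": null, "codes": [], "geo": null, "version": -7}
the other Order changes do not affect what is asked:
  added field height to record Address: optional float64, tag 22 (in v2 it sits immediately before active) -> inert under this dialect — no rule fires on Order and the result does not move
  field version in record Order: type int64 changed to int32 (its default is dropped) -> affects the rule determinations only; this particular Order value decodes identically

decoded: {"channel": null, "codes": [], "geo": null, "version": -7}


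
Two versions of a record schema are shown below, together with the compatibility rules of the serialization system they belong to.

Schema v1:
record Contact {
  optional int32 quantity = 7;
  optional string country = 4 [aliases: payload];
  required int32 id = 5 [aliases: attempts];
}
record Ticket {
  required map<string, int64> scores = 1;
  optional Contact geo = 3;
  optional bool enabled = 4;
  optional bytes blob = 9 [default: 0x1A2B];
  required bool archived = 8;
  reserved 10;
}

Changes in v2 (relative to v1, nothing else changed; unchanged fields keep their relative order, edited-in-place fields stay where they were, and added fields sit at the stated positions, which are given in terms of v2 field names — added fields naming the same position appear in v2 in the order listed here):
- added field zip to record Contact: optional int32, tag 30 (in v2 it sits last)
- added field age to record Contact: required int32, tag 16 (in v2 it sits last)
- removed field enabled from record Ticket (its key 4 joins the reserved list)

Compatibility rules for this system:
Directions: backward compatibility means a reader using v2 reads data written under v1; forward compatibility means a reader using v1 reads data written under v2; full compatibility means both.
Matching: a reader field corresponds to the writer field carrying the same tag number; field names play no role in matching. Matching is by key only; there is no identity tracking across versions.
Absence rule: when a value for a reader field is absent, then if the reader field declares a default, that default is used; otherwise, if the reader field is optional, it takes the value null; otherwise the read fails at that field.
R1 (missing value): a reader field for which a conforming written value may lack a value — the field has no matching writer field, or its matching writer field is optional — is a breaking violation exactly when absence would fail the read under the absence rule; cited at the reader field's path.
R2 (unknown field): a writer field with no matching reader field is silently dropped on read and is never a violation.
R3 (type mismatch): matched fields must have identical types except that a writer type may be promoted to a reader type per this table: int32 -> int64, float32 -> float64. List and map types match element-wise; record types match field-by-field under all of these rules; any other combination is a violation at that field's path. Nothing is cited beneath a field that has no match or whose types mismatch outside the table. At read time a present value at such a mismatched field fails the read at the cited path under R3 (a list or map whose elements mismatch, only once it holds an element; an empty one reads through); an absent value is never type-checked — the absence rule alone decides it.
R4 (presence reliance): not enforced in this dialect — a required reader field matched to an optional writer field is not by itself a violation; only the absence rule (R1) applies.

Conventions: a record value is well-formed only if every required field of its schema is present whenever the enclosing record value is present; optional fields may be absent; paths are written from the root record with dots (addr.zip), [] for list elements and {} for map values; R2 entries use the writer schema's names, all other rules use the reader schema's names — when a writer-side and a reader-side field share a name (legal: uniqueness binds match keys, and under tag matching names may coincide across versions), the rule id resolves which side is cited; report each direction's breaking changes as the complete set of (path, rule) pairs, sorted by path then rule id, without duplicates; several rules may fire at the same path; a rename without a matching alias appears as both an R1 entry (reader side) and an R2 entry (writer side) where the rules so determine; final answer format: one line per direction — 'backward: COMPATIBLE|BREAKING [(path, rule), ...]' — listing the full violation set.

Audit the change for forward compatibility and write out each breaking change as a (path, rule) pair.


forward: COMPATIBLE []

each type pair in Ticket: writer, then reader
forward pass over Ticket, reader schema v1, writer schema v2:
  scores <- scores (map<string, int64> -> map<string, int64>, writer required)
  geo <- geo (Contact -> Contact, writer optional)
  enabled: no writer match
  blob <- blob (bytes -> bytes, writer optional)
  archived <- archived (bool -> bool, writer required)
  geo.quantity <- geo.quantity (int32 -> int32, writer optional)
  geo.country <- geo.country (string -> string, writer optional)
  geo.id <- geo.id (int32 -> int32, writer required)
  geo.zip (writer side), unknown to reader
  geo.age (writer side), unknown to reader
  => forward verdict for Ticket: COMPATIBLE, no violations
ruling out the remaining Ticket differences:
  added field age to record Contact: required int32, tag 16 (in v2 it sits last) -> fires only in the backward direction of Ticket, which is not asked here
  added field zip to record Contact: optional int32, tag 30 (in v2 it sits last) -> fires no rule on Ticket, leaving the asked answer as it is
  removed field enabled from record Ticket (its key 4 joins the reserved list) -> fires no rule on Ticket, leaving the asked answer as it is


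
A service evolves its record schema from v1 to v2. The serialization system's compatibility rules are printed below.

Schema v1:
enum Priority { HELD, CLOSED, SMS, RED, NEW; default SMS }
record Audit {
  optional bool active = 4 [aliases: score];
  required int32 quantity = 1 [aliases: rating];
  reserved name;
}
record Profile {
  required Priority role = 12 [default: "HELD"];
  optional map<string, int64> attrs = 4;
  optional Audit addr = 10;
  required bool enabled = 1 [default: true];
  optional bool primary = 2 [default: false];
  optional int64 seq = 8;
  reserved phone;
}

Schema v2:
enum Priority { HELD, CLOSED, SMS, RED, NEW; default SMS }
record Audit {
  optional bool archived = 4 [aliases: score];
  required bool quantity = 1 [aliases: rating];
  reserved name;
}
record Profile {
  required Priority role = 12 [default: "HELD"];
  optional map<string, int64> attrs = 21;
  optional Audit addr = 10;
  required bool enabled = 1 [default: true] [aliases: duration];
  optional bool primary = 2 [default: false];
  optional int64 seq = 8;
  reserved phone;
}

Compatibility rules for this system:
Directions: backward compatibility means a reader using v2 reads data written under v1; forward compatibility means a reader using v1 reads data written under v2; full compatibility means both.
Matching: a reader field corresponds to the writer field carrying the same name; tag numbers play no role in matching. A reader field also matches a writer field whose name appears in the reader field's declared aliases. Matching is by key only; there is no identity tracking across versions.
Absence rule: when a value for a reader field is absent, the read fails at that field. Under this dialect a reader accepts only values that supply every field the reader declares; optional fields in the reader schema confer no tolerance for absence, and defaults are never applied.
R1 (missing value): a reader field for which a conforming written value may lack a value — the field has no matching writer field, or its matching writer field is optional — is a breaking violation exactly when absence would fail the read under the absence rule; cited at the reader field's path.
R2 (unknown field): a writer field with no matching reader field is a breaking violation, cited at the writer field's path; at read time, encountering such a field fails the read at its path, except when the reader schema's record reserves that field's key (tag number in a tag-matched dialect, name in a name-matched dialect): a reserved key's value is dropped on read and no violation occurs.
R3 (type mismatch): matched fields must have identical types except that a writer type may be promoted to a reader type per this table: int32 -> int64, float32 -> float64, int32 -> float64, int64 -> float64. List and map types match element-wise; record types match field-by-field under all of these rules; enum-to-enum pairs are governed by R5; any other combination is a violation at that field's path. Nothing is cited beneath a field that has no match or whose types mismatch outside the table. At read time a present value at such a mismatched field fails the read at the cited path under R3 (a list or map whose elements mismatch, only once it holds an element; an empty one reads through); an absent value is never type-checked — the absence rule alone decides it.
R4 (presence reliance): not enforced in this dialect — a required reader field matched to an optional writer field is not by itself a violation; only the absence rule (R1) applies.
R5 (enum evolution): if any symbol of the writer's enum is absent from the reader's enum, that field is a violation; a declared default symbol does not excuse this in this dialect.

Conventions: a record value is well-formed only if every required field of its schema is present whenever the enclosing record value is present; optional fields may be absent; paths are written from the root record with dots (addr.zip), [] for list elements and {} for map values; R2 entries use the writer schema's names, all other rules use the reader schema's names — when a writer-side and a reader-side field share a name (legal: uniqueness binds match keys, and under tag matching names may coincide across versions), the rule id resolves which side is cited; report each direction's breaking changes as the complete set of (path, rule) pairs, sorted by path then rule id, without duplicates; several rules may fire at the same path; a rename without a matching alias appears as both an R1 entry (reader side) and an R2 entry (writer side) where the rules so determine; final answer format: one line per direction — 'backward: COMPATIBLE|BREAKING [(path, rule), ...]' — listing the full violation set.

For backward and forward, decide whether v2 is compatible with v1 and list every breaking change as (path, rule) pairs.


backward: BREAKING [(addr, R1), (addr.active, R2), (addr.archived, R1), (addr.quantity, R3), (attrs, R1), (primary, R1), (seq, R1)]; forward: BREAKING [(addr, R1), (addr.active, R1), (addr.archived, R2), (addr.quantity, R3), (attrs, R1), (primary, R1), (seq, R1)]

in Profile below, arrows point writer -> reader
backward on Profile — v2 reading data written by v1:
  Priority -> Priority, writer required: role aligns to role
  map<string, int64> -> map<string, int64>, writer optional: attrs aligns to attrs
  Audit -> Audit, writer optional: addr aligns to addr
  bool -> bool, writer required: enabled aligns to enabled
  bool -> bool, writer optional: primary aligns to primary
  int64 -> int64, writer optional: seq aligns to seq
  no writer field matches reader addr.archived
  int32 -> bool, writer required: addr.quantity aligns to addr.quantity
  writer field addr.active has no reader counterpart
  breaking: (addr, R1)
  breaking: (addr.active, R2)
  breaking: (addr.archived, R1)
  breaking: (addr.quantity, R3)
  breaking: (attrs, R1)
  breaking: (primary, R1)
  breaking: (seq, R1)
  => backward verdict for Profile: BREAKING, 7 violation(s)
forward on Profile — v1 reading data written by v2:
  Priority -> Priority, writer required: role aligns to role
  map<string, int64> -> map<string, int64>, writer optional: attrs aligns to attrs
  Audit -> Audit, writer optional: addr aligns to addr
  bool -> bool, writer required: enabled aligns to enabled
  bool -> bool, writer optional: primary aligns to primary
  int64 -> int64, writer optional: seq aligns to seq
  no writer field matches reader addr.active
  bool -> int32, writer required: addr.quantity aligns to addr.quantity
  writer field addr.archived has no reader counterpart
  breaking: (addr, R1)
  breaking: (addr.active, R1)
  breaking: (addr.archived, R2)
  breaking: (addr.quantity, R3)
  breaking: (attrs, R1)
  breaking: (primary, R1)
  breaking: (seq, R1)
  => forward verdict for Profile: BREAKING, 7 violation(s)
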